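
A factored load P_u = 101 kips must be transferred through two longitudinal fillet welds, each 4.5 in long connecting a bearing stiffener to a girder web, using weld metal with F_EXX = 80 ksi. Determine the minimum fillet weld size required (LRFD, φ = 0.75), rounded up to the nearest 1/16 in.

Total weld length L = 9 in.
Required throat t_e = P_u / (φ × 0.6 F_EXX × L) = 101 / (0.75 × 0.6 × 80 × 9) = 0.3117 in.
Required leg w = t_e / 0.707 = 0.4409 in → use 1/2 in.

w = 1/2 in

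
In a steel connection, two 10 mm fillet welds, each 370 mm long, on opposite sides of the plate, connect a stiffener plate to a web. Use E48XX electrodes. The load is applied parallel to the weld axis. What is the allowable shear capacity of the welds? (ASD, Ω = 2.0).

R_n/Ω ≈ 753 kN

E48XX → F_EXX = 480 MPa.
Effective throat t_e = 0.707 × 10 = 7.07 mm.
Total length L = 740 mm; A_we = 7.07 × 740 = 5232 mm².
F_nw = 0.6 F_EXX = 0.6 × 480 = 288 MPa.
R_n = 288 × 5232 × 10⁻³ = 1507 kN; R_n/Ω = 1507/2.0 = 753.4 kN.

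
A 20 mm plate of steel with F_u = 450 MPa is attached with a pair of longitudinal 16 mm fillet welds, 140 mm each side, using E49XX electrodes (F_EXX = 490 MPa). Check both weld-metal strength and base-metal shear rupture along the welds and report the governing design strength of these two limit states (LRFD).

φR_n ≈ 698 kN (weld metal governs)

t_e = 0.707 × 16 = 11.31 mm; L = 280 mm.
Weld metal: φR_n = 0.75 × 0.6 × 490 × 11.31 × 280 × 10⁻³ = 698.4 kN.
Base metal (shear rupture): φR_n = 0.75 × 0.6 × 450 × 20 × 280 × 10⁻³ = 1134 kN.
Governing: weld metal.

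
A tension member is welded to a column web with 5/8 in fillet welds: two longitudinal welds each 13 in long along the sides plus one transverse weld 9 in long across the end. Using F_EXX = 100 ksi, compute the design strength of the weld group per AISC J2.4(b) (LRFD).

t_e = 0.707 × 0.625 = 0.4419 in.
R_nwl = 0.6 × 100 × 0.4419 × 26 = 689.3 kips (longitudinal, 2 welds).
R_nwt = 0.6 × 100 × 0.4419 × 9 = 238.6 kips (transverse, base value).
(i) R_nwl + R_nwt = 927.9 kips; (ii) 0.85 R_nwl + 1.5 R_nwt = 943.8 kips.
R_n = max = 943.8 kips [governs: (ii)]; φR_n = 707.9 kips.

φR_n ≈ 708 kips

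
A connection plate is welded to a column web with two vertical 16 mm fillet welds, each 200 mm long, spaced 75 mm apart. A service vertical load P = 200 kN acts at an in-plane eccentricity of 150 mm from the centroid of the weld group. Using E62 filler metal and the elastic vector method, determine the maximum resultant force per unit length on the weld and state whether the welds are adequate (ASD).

f_max ≈ 1920 N/mm; adequate

E62XX → F_EXX = 620 MPa.
Total weld length L_w = 400 mm. Treat welds as unit-width lines.
Polar moment about centroid: J = 2[d³/12 + d(b/2)²] = 2[200³/12 + 200×37.5²] = 1896000 mm³.
Direct shear f_v = P/L_w = 200×10³ / 400 = 500 N/mm (vertical).
Torsion M = P·e = 200×10³ × 150 = 30000000 N·mm.
Critical point at (x, y) = (37.5, 100) from centroid. f_tx = M·y/J = 1582 N/mm; f_ty = M·x/J = 593.4 N/mm.
Resultant f_max = √[f_tx² + (f_v + f_ty)²] = √[1582² + (500 + 593.4)²] = 1923 N/mm.
Capacity per unit length: r_n/Ω = (1/2.0) × 0.6 × 620 × (0.707 × 16) = 2104 N/mm.
1923 ≤ 2104 → adequate.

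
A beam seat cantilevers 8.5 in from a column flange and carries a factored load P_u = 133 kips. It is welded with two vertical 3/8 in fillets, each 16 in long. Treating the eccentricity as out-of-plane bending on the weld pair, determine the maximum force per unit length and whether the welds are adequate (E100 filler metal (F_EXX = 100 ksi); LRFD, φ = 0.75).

f_max ≈ 13.9 kip/in; NOT adequate

L_w = 2 × 16 = 32 in; section modulus (unit throat) S = 2 × L²/6 = 85.33 in².
Direct shear f_v = P/L_w = 133/32 = 4.156 kip/in.
Moment M = P × e = 133 × 8.5 = 1130.5 kip·in; bending f_b = M/S = 13.25 kip/in.
f_max = √(f_v² + f_b²) = √(4.156² + 13.25²) = 13.88 kip/in.
φr_n = 0.75 × 0.6 × 100 × (0.707 × 0.375) = 11.93 kip/in → NOT adequate.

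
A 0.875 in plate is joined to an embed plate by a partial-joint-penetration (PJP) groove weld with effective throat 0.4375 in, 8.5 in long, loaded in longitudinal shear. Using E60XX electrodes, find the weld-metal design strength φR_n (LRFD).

φR_n ≈ 100 kip

E60XX → F_EXX = 60 ksi.
Effective throat (given) t_e = 0.4375 in.
A_we = 0.4375 × 8.5 = 3.719 in².
F_nw = 0.6 F_EXX = 36 ksi.
φR_n = 0.75 × 36 × 3.719 = 100.4 kip.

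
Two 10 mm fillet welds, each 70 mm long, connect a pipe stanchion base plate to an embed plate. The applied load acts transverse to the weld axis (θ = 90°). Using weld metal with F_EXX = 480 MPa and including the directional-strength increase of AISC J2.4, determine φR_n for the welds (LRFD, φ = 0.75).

t_e = 0.707 × 10 = 7.07 mm; A_we = 7.07 × 140 = 989.8 mm².
Directional factor: 1.0 + 0.5 sin^1.5(90°) = 1.5.
F_nw = 0.6 × 480 × 1.5 = 432 MPa.
φR_n = 0.75 × 432 × 989.8 × 10⁻³ = 320.7 kN.

φR_n ≈ 321 kN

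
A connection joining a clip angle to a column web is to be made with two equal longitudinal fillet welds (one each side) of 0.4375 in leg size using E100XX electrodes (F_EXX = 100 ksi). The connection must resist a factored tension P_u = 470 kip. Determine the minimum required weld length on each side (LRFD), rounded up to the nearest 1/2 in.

Throat t_e = 0.707 × 0.4375 = 0.3093 in.
φr_n = 0.75 × 0.6 × 100 × 0.3093 = 13.92 kip/in.
L_req = P_u / φr_n = 470 / 13.92 = 33.77 in total.
Per side: 33.77 / 2 = 16.88 in.
Round up → use L = 17 in on each side.

L = 17 in on each side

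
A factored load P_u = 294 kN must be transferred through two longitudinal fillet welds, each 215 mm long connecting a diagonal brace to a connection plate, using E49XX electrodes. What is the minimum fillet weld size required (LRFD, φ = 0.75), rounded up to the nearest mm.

E49XX → F_EXX = 490 MPa.
Total weld length L = 430 mm.
Required throat t_e = P_u / (φ × 0.6 F_EXX × L) = 294 / (0.75 × 0.6 × 490 × 430 × 10⁻³) = 3.101 mm.
Required leg w = t_e / 0.707 = 4.386 mm → use 5 mm.

w = 5 mm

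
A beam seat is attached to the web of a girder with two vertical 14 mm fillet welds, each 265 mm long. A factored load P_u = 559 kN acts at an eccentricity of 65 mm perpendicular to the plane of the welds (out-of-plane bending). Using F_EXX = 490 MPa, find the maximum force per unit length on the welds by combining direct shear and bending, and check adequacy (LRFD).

f_max ≈ 1880 N/mm; adequate

L_w = 2 × 265 = 530 mm; section modulus (unit throat) S = 2 × L²/6 = 23410 mm².
Direct shear f_v = P/L_w = 559×10³/530 = 1055 N/mm.
Moment M = P × e = 559×10³ × 65 = 36335000 N·mm; bending f_b = M/S = 1552 N/mm.
f_max = √(f_v² + f_b²) = √(1055² + 1552²) = 1877 N/mm.
φr_n = 0.75 × 0.6 × 490 × (0.707 × 14) = 2183 N/mm → adequate.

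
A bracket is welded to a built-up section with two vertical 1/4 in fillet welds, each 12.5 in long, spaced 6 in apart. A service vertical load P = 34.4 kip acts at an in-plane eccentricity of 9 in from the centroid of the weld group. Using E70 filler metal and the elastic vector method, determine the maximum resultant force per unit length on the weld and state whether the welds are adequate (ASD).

E70XX → F_EXX = 70 ksi.
Total weld length L_w = 25 in. Treat welds as unit-width lines.
Polar moment about centroid: J = 2[d³/12 + d(b/2)²] = 2[12.5³/12 + 12.5×3²] = 550.5 in³.
Direct shear f_v = P/L_w = 34.4 / 25 = 1.376 kip/in (vertical).
Torsion M = P·e = 34.4 × 9 = 309.6 kip·in.
Critical point at (x, y) = (3, 6.25) from centroid. f_tx = M·y/J = 3.515 kip/in; f_ty = M·x/J = 1.687 kip/in.
Resultant f_max = √[f_tx² + (f_v + f_ty)²] = √[3.515² + (1.376 + 1.687)²] = 4.662 kip/in.
Capacity per unit length: r_n/Ω = (1/2.0) × 0.6 × 70 × (0.707 × 0.25) = 3.712 kip/in.
4.662 > 3.712 → NOT adequate.

f_max ≈ 4.66 kip/in; NOT adequate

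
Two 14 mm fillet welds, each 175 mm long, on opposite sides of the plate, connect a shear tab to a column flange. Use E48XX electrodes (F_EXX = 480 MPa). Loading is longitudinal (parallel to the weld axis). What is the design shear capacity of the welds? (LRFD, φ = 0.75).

φR_n ≈ 748 kN

Effective throat t_e = 0.707 × 14 = 9.898 mm.
Total length L = 350 mm; A_we = 9.898 × 350 = 3464 mm².
F_nw = 0.6 F_EXX = 0.6 × 480 = 288 MPa.
φR_n = 0.75 × 288 × 3464 × 10⁻³ = 748.3 kN.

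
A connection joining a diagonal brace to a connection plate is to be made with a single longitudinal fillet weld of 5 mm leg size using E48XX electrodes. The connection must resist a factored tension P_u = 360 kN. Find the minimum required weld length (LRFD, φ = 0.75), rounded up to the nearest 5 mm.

L = 475 mm

E48XX → F_EXX = 480 MPa.
Throat t_e = 0.707 × 5 = 3.535 mm.
φr_n = 0.75 × 0.6 × 480 × 3.535 × 10⁻³ = 0.7636 kN/mm.
L_req = P_u / φr_n = 360 / 0.7636 = 471.5 mm total.
Round up → use L = 475 mm.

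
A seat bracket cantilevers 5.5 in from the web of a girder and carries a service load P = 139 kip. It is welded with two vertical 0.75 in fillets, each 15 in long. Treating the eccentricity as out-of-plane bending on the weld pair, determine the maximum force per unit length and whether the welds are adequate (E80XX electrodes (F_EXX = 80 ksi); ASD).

f_max ≈ 11.2 kip/in; adequate

L_w = 2 × 15 = 30 in; section modulus (unit throat) S = 2 × L²/6 = 75 in².
Direct shear f_v = P/L_w = 139/30 = 4.633 kip/in.
Moment M = P × e = 139 × 5.5 = 764.5 kip·in; bending f_b = M/S = 10.19 kip/in.
f_max = √(f_v² + f_b²) = √(4.633² + 10.19²) = 11.2 kip/in.
r_n/Ω = (1/2.0) × 0.6 × 80 × (0.707 × 0.75) = 12.73 kip/in → adequate.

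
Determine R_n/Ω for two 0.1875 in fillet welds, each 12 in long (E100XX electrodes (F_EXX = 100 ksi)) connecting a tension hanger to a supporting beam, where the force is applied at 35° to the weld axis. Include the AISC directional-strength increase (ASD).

t_e = 0.707 × 0.1875 = 0.1326 in; A_we = 0.1326 × 24 = 3.181 in².
Directional factor: 1.0 + 0.5 sin^1.5(35°) = 1.217.
F_nw = 0.6 × 100 × 1.217 = 73.03 ksi.
R_n/Ω = (73.03 × 3.181) / 2.0 = 116.2 kips.

R_n/Ω ≈ 116 kips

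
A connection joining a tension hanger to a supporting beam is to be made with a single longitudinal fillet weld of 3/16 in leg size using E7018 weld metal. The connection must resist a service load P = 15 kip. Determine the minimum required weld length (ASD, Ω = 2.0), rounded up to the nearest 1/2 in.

L = 5.5 in

E70XX → F_EXX = 70 ksi.
Throat t_e = 0.707 × 0.1875 = 0.1326 in.
r_n/Ω = (0.6 × 70 × 0.1326) / 2.0 = 2.784 kip/in.
L_req = P / (r_n/Ω) = 15 / 2.784 = 5.388 in total.
Round up → use L = 5.5 in.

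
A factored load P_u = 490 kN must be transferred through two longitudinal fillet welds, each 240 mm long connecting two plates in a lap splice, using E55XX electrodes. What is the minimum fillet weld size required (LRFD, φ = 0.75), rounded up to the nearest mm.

E55XX → F_EXX = 550 MPa.
Total weld length L = 480 mm.
Required throat t_e = P_u / (φ × 0.6 F_EXX × L) = 490 / (0.75 × 0.6 × 550 × 480 × 10⁻³) = 4.125 mm.
Required leg w = t_e / 0.707 = 5.834 mm → use 6 mm.

w = 6 mm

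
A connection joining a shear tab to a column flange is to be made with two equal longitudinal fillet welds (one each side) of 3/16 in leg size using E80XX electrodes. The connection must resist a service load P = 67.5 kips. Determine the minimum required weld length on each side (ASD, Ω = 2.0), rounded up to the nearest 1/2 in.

E80XX → F_EXX = 80 ksi.
Throat t_e = 0.707 × 0.1875 = 0.1326 in.
r_n/Ω = (0.6 × 80 × 0.1326) / 2.0 = 3.181 kip/in.
L_req = P / (r_n/Ω) = 67.5 / 3.181 = 21.22 in total.
Per side: 21.22 / 2 = 10.61 in.
Round up → use L = 11 in on each side.

L = 11 in on each side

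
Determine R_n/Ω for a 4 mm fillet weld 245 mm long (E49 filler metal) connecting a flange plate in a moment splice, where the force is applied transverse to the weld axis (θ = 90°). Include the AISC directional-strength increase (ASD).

E49XX → F_EXX = 490 MPa.
t_e = 0.707 × 4 = 2.828 mm; A_we = 2.828 × 245 = 692.9 mm².
Directional factor: 1.0 + 0.5 sin^1.5(90°) = 1.5.
F_nw = 0.6 × 490 × 1.5 = 441 MPa.
R_n/Ω = (441 × 692.9) / 2.0 × 10⁻³ = 152.8 kN.

R_n/Ω ≈ 153 kN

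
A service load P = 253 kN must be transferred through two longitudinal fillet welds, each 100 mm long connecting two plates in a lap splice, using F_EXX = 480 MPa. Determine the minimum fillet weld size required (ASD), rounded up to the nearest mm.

Total weld length L = 200 mm.
Required throat t_e = P × Ω / (0.6 F_EXX × L) = 253 × 2.0 / (0.6 × 480 × 200 × 10⁻³) = 8.785 mm.
Required leg w = t_e / 0.707 = 12.43 mm → use 13 mm.

w = 13 mm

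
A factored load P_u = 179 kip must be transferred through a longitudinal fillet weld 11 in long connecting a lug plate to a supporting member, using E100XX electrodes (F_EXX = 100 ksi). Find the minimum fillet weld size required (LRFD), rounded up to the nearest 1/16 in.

w = 9/16 in

Total weld length L = 11 in.
Required throat t_e = P_u / (φ × 0.6 F_EXX × L) = 179 / (0.75 × 0.6 × 100 × 11) = 0.3616 in.
Required leg w = t_e / 0.707 = 0.5115 in → use 9/16 in.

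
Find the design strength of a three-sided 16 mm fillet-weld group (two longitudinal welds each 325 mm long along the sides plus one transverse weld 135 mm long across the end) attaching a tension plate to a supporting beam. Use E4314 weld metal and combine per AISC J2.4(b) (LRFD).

φR_n ≈ 1720 kN

E43XX → F_EXX = 430 MPa.
t_e = 0.707 × 16 = 11.31 mm.
R_nwl = 0.6 × 430 × 11.31 × 650 × 10⁻³ = 1897 kN (longitudinal, 2 welds).
R_nwt = 0.6 × 430 × 11.31 × 135 × 10⁻³ = 394 kN (transverse, base value).
(i) R_nwl + R_nwt = 2291 kN; (ii) 0.85 R_nwl + 1.5 R_nwt = 2203 kN.
R_n = max = 2291 kN [governs: (i)]; φR_n = 1718 kN.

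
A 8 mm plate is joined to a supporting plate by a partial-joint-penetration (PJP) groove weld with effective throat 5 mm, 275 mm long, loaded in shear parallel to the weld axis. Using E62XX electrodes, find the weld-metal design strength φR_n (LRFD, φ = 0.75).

φR_n ≈ 384 kN

E62XX → F_EXX = 620 MPa.
Effective throat (given) t_e = 5 mm.
A_we = 5 × 275 = 1375 mm².
F_nw = 0.6 F_EXX = 372 MPa.
φR_n = 0.75 × 372 × 1375 × 10⁻³ = 383.6 kN.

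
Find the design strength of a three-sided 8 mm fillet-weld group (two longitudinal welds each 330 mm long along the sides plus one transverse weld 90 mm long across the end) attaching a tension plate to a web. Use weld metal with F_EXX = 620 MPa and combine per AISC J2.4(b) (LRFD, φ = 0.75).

φR_n ≈ 1180 kN

t_e = 0.707 × 8 = 5.656 mm.
R_nwl = 0.6 × 620 × 5.656 × 660 × 10⁻³ = 1389 kN (longitudinal, 2 welds).
R_nwt = 0.6 × 620 × 5.656 × 90 × 10⁻³ = 189.4 kN (transverse, base value).
(i) R_nwl + R_nwt = 1578 kN; (ii) 0.85 R_nwl + 1.5 R_nwt = 1464 kN.
R_n = max = 1578 kN [governs: (i)]; φR_n = 1184 kN.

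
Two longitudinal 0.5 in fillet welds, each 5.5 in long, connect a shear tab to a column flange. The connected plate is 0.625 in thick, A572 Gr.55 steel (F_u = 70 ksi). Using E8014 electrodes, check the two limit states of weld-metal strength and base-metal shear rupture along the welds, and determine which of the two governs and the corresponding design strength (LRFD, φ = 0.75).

E80XX → F_EXX = 80 ksi.
t_e = 0.707 × 0.5 = 0.3535 in; L = 11 in.
Weld metal: φR_n = 0.75 × 0.6 × 80 × 0.3535 × 11 = 140 kips.
Base metal (shear rupture): φR_n = 0.75 × 0.6 × 70 × 0.625 × 11 = 216.6 kips.
Governing: weld metal.

φR_n ≈ 140 kips (weld metal governs)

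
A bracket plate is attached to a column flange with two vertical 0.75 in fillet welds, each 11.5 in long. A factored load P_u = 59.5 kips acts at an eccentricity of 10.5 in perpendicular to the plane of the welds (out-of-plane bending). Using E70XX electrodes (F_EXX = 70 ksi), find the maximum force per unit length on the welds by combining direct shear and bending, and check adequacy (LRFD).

f_max ≈ 14.4 kip/in; adequate

L_w = 2 × 11.5 = 23 in; section modulus (unit throat) S = 2 × L²/6 = 44.08 in².
Direct shear f_v = P/L_w = 59.5/23 = 2.587 kip/in.
Moment M = P × e = 59.5 × 10.5 = 624.75 kip·in; bending f_b = M/S = 14.17 kip/in.
f_max = √(f_v² + f_b²) = √(2.587² + 14.17²) = 14.41 kip/in.
φr_n = 0.75 × 0.6 × 70 × (0.707 × 0.75) = 16.7 kip/in → adequate.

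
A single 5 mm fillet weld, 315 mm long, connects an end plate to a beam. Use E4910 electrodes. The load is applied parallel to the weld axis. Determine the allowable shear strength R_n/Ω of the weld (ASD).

E49XX → F_EXX = 490 MPa.
Effective throat t_e = 0.707 × 5 = 3.535 mm.
Total length L = 315 mm; A_we = 3.535 × 315 = 1114 mm².
F_nw = 0.6 F_EXX = 0.6 × 490 = 294 MPa.
R_n = 294 × 1114 × 10⁻³ = 327.4 kN; R_n/Ω = 327.4/2.0 = 163.7 kN.

R_n/Ω ≈ 164 kN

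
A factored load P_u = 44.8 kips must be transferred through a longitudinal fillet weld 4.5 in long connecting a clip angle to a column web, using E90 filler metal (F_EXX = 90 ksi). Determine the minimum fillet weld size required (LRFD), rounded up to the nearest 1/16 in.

w = 3/8 in

Total weld length L = 4.5 in.
Required throat t_e = P_u / (φ × 0.6 F_EXX × L) = 44.8 / (0.75 × 0.6 × 90 × 4.5) = 0.2458 in.
Required leg w = t_e / 0.707 = 0.3477 in → use 3/8 in.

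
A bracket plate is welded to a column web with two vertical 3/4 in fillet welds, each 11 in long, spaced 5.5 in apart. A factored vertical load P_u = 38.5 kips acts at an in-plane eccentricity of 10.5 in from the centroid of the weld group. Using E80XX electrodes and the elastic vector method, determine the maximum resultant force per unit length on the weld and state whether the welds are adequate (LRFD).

f_max ≈ 7.35 kip/in; adequate

E80XX → F_EXX = 80 ksi.
Total weld length L_w = 22 in. Treat welds as unit-width lines.
Polar moment about centroid: J = 2[d³/12 + d(b/2)²] = 2[11³/12 + 11×2.75²] = 388.2 in³.
Direct shear f_v = P/L_w = 38.5 / 22 = 1.75 kip/in (vertical).
Torsion M = P·e = 38.5 × 10.5 = 404.25 kip·in.
Critical point at (x, y) = (2.75, 5.5) from centroid. f_tx = M·y/J = 5.727 kip/in; f_ty = M·x/J = 2.864 kip/in.
Resultant f_max = √[f_tx² + (f_v + f_ty)²] = √[5.727² + (1.75 + 2.864)²] = 7.354 kip/in.
Capacity per unit length: φr_n = 0.75 × 0.6 × 80 × (0.707 × 0.75) = 19.09 kip/in.
7.354 ≤ 19.09 → adequate.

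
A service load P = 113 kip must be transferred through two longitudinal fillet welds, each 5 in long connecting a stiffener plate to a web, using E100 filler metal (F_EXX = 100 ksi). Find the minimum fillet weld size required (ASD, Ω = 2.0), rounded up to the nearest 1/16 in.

w = 9/16 in

Total weld length L = 10 in.
Required throat t_e = P × Ω / (0.6 F_EXX × L) = 113 × 2.0 / (0.6 × 100 × 10) = 0.3767 in.
Required leg w = t_e / 0.707 = 0.5328 in → use 9/16 in.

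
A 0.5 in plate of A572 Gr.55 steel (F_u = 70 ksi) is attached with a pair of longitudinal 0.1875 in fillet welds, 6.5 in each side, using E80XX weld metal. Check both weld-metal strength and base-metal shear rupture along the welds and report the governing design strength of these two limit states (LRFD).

E80XX → F_EXX = 80 ksi.
t_e = 0.707 × 0.1875 = 0.1326 in; L = 13 in.
Weld metal: φR_n = 0.75 × 0.6 × 80 × 0.1326 × 13 = 62.04 kip.
Base metal (shear rupture): φR_n = 0.75 × 0.6 × 70 × 0.5 × 13 = 204.8 kip.
Governing: weld metal.

φR_n ≈ 62 kip (weld metal governs)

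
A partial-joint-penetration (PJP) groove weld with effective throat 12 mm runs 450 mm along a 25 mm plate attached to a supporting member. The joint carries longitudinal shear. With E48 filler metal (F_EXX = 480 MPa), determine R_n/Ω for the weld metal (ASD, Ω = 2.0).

Effective throat (given) t_e = 12 mm.
A_we = 12 × 450 = 5400 mm².
F_nw = 0.6 F_EXX = 288 MPa.
R_n/Ω = (288 × 5400) / 2.0 × 10⁻³ = 777.6 kN.

R_n/Ω ≈ 778 kN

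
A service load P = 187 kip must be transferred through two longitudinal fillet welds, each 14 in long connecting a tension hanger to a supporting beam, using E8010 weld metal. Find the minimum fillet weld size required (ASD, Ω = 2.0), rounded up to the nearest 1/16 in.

E80XX → F_EXX = 80 ksi.
Total weld length L = 28 in.
Required throat t_e = P × Ω / (0.6 F_EXX × L) = 187 × 2.0 / (0.6 × 80 × 28) = 0.2783 in.
Required leg w = t_e / 0.707 = 0.3936 in → use 7/16 in.

w = 7/16 in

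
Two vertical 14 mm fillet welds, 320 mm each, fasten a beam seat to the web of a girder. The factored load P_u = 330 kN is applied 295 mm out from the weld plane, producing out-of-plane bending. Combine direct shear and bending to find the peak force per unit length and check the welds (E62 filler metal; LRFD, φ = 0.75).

E62XX → F_EXX = 620 MPa.
L_w = 2 × 320 = 640 mm; section modulus (unit throat) S = 2 × L²/6 = 34130 mm².
Direct shear f_v = P/L_w = 330×10³/640 = 515.6 N/mm.
Moment M = P × e = 330×10³ × 295 = 97350000 N·mm; bending f_b = M/S = 2852 N/mm.
f_max = √(f_v² + f_b²) = √(515.6² + 2852²) = 2898 N/mm.
φr_n = 0.75 × 0.6 × 620 × (0.707 × 14) = 2762 N/mm → NOT adequate.

f_max ≈ 2900 N/mm; NOT adequate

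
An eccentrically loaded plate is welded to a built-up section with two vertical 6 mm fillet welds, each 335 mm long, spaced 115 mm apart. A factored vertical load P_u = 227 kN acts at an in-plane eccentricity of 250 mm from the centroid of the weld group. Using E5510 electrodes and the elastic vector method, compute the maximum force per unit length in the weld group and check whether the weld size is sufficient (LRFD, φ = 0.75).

E55XX → F_EXX = 550 MPa.
Total weld length L_w = 670 mm. Treat welds as unit-width lines.
Polar moment about centroid: J = 2[d³/12 + d(b/2)²] = 2[335³/12 + 335×57.5²] = 8481000 mm³.
Direct shear f_v = P/L_w = 227×10³ / 670 = 338.8 N/mm (vertical).
Torsion M = P·e = 227×10³ × 250 = 56750000 N·mm.
Critical point at (x, y) = (57.5, 167.5) from centroid. f_tx = M·y/J = 1121 N/mm; f_ty = M·x/J = 384.8 N/mm.
Resultant f_max = √[f_tx² + (f_v + f_ty)²] = √[1121² + (338.8 + 384.8)²] = 1334 N/mm.
Capacity per unit length: φr_n = 0.75 × 0.6 × 550 × (0.707 × 6) = 1050 N/mm.
1334 > 1050 → NOT adequate.

f_max ≈ 1330 N/mm; NOT adequate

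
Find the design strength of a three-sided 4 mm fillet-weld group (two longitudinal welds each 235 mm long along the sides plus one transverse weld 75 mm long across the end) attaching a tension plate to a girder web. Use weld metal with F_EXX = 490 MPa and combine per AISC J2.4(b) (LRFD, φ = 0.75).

φR_n ≈ 340 kN

t_e = 0.707 × 4 = 2.828 mm.
R_nwl = 0.6 × 490 × 2.828 × 470 × 10⁻³ = 390.8 kN (longitudinal, 2 welds).
R_nwt = 0.6 × 490 × 2.828 × 75 × 10⁻³ = 62.36 kN (transverse, base value).
(i) R_nwl + R_nwt = 453.1 kN; (ii) 0.85 R_nwl + 1.5 R_nwt = 425.7 kN.
R_n = max = 453.1 kN [governs: (i)]; φR_n = 339.8 kN.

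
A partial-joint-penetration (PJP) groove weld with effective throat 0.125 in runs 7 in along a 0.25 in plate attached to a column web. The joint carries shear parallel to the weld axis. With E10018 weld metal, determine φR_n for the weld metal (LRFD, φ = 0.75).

E100XX → F_EXX = 100 ksi.
Effective throat (given) t_e = 0.125 in.
A_we = 0.125 × 7 = 0.875 in².
F_nw = 0.6 F_EXX = 60 ksi.
φR_n = 0.75 × 60 × 0.875 = 39.38 kips.

φR_n ≈ 39.4 kips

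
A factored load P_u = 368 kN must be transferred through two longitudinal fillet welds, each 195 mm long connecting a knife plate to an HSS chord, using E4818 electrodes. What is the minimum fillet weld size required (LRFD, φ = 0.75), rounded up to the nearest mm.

E48XX → F_EXX = 480 MPa.
Total weld length L = 390 mm.
Required throat t_e = P_u / (φ × 0.6 F_EXX × L) = 368 / (0.75 × 0.6 × 480 × 390 × 10⁻³) = 4.368 mm.
Required leg w = t_e / 0.707 = 6.179 mm → use 7 mm.

w = 7 mm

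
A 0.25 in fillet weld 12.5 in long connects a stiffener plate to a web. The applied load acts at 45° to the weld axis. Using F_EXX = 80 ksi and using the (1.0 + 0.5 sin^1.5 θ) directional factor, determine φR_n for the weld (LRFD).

φR_n ≈ 103 kips

t_e = 0.707 × 0.25 = 0.1767 in; A_we = 0.1767 × 12.5 = 2.209 in².
Directional factor: 1.0 + 0.5 sin^1.5(45°) = 1.297.
F_nw = 0.6 × 80 × 1.297 = 62.27 ksi.
φR_n = 0.75 × 62.27 × 2.209 = 103.2 kips.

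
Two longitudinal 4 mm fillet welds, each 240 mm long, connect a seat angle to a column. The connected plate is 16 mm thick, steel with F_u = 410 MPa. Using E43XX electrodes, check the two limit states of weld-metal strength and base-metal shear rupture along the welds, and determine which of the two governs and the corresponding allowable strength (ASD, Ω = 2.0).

R_n/Ω ≈ 175 kN (weld metal governs)

E43XX → F_EXX = 430 MPa.
t_e = 0.707 × 4 = 2.828 mm; L = 480 mm.
Weld metal: R_n/Ω = (1/2.0) × 0.6 × 430 × 2.828 × 480 × 10⁻³ = 175.1 kN.
Base metal (shear rupture): R_n/Ω = (1/2.0) × 0.6 × 410 × 16 × 480 × 10⁻³ = 944.6 kN.
Governing: weld metal.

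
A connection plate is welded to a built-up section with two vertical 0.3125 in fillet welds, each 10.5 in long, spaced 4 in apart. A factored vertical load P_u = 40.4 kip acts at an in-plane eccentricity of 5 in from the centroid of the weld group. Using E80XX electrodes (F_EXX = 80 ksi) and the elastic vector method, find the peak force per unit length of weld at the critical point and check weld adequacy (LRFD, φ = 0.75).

Total weld length L_w = 21 in. Treat welds as unit-width lines.
Polar moment about centroid: J = 2[d³/12 + d(b/2)²] = 2[10.5³/12 + 10.5×2²] = 276.9 in³.
Direct shear f_v = P/L_w = 40.4 / 21 = 1.924 kip/in (vertical).
Torsion M = P·e = 40.4 × 5 = 202 kip·in.
Critical point at (x, y) = (2, 5.25) from centroid. f_tx = M·y/J = 3.829 kip/in; f_ty = M·x/J = 1.459 kip/in.
Resultant f_max = √[f_tx² + (f_v + f_ty)²] = √[3.829² + (1.924 + 1.459)²] = 5.109 kip/in.
Capacity per unit length: φr_n = 0.75 × 0.6 × 80 × (0.707 × 0.3125) = 7.954 kip/in.
5.109 ≤ 7.954 → adequate.

f_max ≈ 5.11 kip/in; adequate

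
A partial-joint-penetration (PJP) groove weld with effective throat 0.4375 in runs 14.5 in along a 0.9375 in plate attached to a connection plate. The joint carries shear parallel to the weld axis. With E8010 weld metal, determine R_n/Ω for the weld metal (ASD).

R_n/Ω ≈ 152 kips

E80XX → F_EXX = 80 ksi.
Effective throat (given) t_e = 0.4375 in.
A_we = 0.4375 × 14.5 = 6.344 in².
F_nw = 0.6 F_EXX = 48 ksi.
R_n/Ω = (48 × 6.344) / 2.0 = 152.2 kips.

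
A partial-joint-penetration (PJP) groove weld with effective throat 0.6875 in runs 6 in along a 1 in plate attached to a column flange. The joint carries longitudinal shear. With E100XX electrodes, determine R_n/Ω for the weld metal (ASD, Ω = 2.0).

E100XX → F_EXX = 100 ksi.
Effective throat (given) t_e = 0.6875 in.
A_we = 0.6875 × 6 = 4.125 in².
F_nw = 0.6 F_EXX = 60 ksi.
R_n/Ω = (60 × 4.125) / 2.0 = 123.8 kips.

R_n/Ω ≈ 124 kips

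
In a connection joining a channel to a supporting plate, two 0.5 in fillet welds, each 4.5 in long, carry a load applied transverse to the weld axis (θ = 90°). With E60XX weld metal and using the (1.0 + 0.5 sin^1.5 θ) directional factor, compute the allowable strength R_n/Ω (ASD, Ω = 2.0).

E60XX → F_EXX = 60 ksi.
t_e = 0.707 × 0.5 = 0.3535 in; A_we = 0.3535 × 9 = 3.181 in².
Directional factor: 1.0 + 0.5 sin^1.5(90°) = 1.5.
F_nw = 0.6 × 60 × 1.5 = 54 ksi.
R_n/Ω = (54 × 3.181) / 2.0 = 85.9 kip.

R_n/Ω ≈ 85.9 kip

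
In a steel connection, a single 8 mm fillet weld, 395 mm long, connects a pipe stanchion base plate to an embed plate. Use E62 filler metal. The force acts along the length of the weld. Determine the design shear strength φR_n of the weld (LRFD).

E62XX → F_EXX = 620 MPa.
Effective throat t_e = 0.707 × 8 = 5.656 mm.
Total length L = 395 mm; A_we = 5.656 × 395 = 2234 mm².
F_nw = 0.6 F_EXX = 0.6 × 620 = 372 MPa.
φR_n = 0.75 × 372 × 2234 × 10⁻³ = 623.3 kN.

φR_n ≈ 623 kN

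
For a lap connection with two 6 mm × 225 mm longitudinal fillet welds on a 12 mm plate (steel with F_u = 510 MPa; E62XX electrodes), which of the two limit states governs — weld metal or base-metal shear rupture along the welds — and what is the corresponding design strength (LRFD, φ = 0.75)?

E62XX → F_EXX = 620 MPa.
t_e = 0.707 × 6 = 4.242 mm; L = 450 mm.
Weld metal: φR_n = 0.75 × 0.6 × 620 × 4.242 × 450 × 10⁻³ = 532.6 kN.
Base metal (shear rupture): φR_n = 0.75 × 0.6 × 510 × 12 × 450 × 10⁻³ = 1239 kN.
Governing: weld metal.

φR_n ≈ 533 kN (weld metal governs)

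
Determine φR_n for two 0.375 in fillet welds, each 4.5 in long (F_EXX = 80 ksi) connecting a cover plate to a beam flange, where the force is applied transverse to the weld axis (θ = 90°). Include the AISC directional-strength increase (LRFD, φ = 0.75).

t_e = 0.707 × 0.375 = 0.2651 in; A_we = 0.2651 × 9 = 2.386 in².
Directional factor: 1.0 + 0.5 sin^1.5(90°) = 1.5.
F_nw = 0.6 × 80 × 1.5 = 72 ksi.
φR_n = 0.75 × 72 × 2.386 = 128.9 kip.

φR_n ≈ 129 kip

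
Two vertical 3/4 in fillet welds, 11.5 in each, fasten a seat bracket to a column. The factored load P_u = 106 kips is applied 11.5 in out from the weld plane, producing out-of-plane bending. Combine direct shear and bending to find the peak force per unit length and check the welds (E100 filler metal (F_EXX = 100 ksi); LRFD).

f_max ≈ 28 kip/in; NOT adequate

L_w = 2 × 11.5 = 23 in; section modulus (unit throat) S = 2 × L²/6 = 44.08 in².
Direct shear f_v = P/L_w = 106/23 = 4.609 kip/in.
Moment M = P × e = 106 × 11.5 = 1219 kip·in; bending f_b = M/S = 27.65 kip/in.
f_max = √(f_v² + f_b²) = √(4.609² + 27.65²) = 28.03 kip/in.
φr_n = 0.75 × 0.6 × 100 × (0.707 × 0.75) = 23.86 kip/in → NOT adequate.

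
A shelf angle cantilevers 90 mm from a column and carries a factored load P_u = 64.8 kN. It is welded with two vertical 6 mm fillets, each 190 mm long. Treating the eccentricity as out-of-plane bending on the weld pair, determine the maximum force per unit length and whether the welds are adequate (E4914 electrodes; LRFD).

E49XX → F_EXX = 490 MPa.
L_w = 2 × 190 = 380 mm; section modulus (unit throat) S = 2 × L²/6 = 12030 mm².
Direct shear f_v = P/L_w = 64.8×10³/380 = 170.5 N/mm.
Moment M = P × e = 64.8×10³ × 90 = 5832000 N·mm; bending f_b = M/S = 484.7 N/mm.
f_max = √(f_v² + f_b²) = √(170.5² + 484.7²) = 513.8 N/mm.
φr_n = 0.75 × 0.6 × 490 × (0.707 × 6) = 935.4 N/mm → adequate.

f_max ≈ 514 N/mm; adequate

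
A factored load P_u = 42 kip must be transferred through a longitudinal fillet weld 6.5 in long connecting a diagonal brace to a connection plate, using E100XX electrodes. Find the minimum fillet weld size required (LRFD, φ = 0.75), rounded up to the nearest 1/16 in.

w = 1/4 in

E100XX → F_EXX = 100 ksi.
Total weld length L = 6.5 in.
Required throat t_e = P_u / (φ × 0.6 F_EXX × L) = 42 / (0.75 × 0.6 × 100 × 6.5) = 0.1436 in.
Required leg w = t_e / 0.707 = 0.2031 in → use 1/4 in.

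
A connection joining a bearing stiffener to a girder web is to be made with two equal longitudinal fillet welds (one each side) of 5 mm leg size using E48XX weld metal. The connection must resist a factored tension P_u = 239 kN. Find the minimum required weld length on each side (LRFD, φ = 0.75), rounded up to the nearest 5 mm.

E48XX → F_EXX = 480 MPa.
Throat t_e = 0.707 × 5 = 3.535 mm.
φr_n = 0.75 × 0.6 × 480 × 3.535 × 10⁻³ = 0.7636 kN/mm.
L_req = P_u / φr_n = 239 / 0.7636 = 313 mm total.
Per side: 313 / 2 = 156.5 mm.
Round up → use L = 160 mm on each side.

L = 160 mm on each side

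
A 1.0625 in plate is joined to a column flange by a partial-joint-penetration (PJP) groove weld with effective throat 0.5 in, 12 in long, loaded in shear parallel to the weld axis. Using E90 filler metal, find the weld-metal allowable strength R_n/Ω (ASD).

E90XX → F_EXX = 90 ksi.
Effective throat (given) t_e = 0.5 in.
A_we = 0.5 × 12 = 6 in².
F_nw = 0.6 F_EXX = 54 ksi.
R_n/Ω = (54 × 6) / 2.0 = 162 kips.

R_n/Ω ≈ 162 kips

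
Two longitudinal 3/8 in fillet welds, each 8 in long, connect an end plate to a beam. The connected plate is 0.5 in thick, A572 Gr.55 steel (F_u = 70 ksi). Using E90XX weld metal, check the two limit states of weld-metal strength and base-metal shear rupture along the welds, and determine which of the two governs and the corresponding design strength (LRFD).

E90XX → F_EXX = 90 ksi.
t_e = 0.707 × 0.375 = 0.2651 in; L = 16 in.
Weld metal: φR_n = 0.75 × 0.6 × 90 × 0.2651 × 16 = 171.8 kip.
Base metal (shear rupture): φR_n = 0.75 × 0.6 × 70 × 0.5 × 16 = 252 kip.
Governing: weld metal.

φR_n ≈ 172 kip (weld metal governs)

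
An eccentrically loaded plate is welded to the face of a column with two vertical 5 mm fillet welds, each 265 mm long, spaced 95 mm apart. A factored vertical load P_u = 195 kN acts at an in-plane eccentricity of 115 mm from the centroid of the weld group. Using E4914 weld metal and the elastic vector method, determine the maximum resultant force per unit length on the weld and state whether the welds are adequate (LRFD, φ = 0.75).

E49XX → F_EXX = 490 MPa.
Total weld length L_w = 530 mm. Treat welds as unit-width lines.
Polar moment about centroid: J = 2[d³/12 + d(b/2)²] = 2[265³/12 + 265×47.5²] = 4297000 mm³.
Direct shear f_v = P/L_w = 195×10³ / 530 = 367.9 N/mm (vertical).
Torsion M = P·e = 195×10³ × 115 = 22425000 N·mm.
Critical point at (x, y) = (47.5, 132.5) from centroid. f_tx = M·y/J = 691.4 N/mm; f_ty = M·x/J = 247.9 N/mm.
Resultant f_max = √[f_tx² + (f_v + f_ty)²] = √[691.4² + (367.9 + 247.9)²] = 925.9 N/mm.
Capacity per unit length: φr_n = 0.75 × 0.6 × 490 × (0.707 × 5) = 779.5 N/mm.
925.9 > 779.5 → NOT adequate.

f_max ≈ 926 N/mm; NOT adequate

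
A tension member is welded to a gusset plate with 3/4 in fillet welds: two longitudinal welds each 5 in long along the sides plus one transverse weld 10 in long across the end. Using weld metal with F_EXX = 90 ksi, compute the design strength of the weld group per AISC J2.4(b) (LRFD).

φR_n ≈ 505 kips

t_e = 0.707 × 0.75 = 0.5302 in.
R_nwl = 0.6 × 90 × 0.5302 × 10 = 286.3 kips (longitudinal, 2 welds).
R_nwt = 0.6 × 90 × 0.5302 × 10 = 286.3 kips (transverse, base value).
(i) R_nwl + R_nwt = 572.7 kips; (ii) 0.85 R_nwl + 1.5 R_nwt = 672.9 kips.
R_n = max = 672.9 kips [governs: (ii)]; φR_n = 504.7 kips.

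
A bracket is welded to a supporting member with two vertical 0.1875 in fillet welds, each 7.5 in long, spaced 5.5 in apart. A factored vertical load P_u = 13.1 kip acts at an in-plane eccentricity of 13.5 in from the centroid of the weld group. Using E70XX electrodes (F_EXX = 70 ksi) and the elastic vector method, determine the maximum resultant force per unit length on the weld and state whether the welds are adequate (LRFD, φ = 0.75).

f_max ≈ 5.04 kip/in; NOT adequate

Total weld length L_w = 15 in. Treat welds as unit-width lines.
Polar moment about centroid: J = 2[d³/12 + d(b/2)²] = 2[7.5³/12 + 7.5×2.75²] = 183.8 in³.
Direct shear f_v = P/L_w = 13.1 / 15 = 0.8733 kip/in (vertical).
Torsion M = P·e = 13.1 × 13.5 = 176.85 kip·in.
Critical point at (x, y) = (2.75, 3.75) from centroid. f_tx = M·y/J = 3.609 kip/in; f_ty = M·x/J = 2.647 kip/in.
Resultant f_max = √[f_tx² + (f_v + f_ty)²] = √[3.609² + (0.8733 + 2.647)²] = 5.042 kip/in.
Capacity per unit length: φr_n = 0.75 × 0.6 × 70 × (0.707 × 0.1875) = 4.176 kip/in.
5.042 > 4.176 → NOT adequate.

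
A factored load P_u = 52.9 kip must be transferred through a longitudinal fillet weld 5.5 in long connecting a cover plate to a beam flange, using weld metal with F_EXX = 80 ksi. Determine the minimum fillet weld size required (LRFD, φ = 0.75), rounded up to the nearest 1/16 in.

w = 7/16 in

Total weld length L = 5.5 in.
Required throat t_e = P_u / (φ × 0.6 F_EXX × L) = 52.9 / (0.75 × 0.6 × 80 × 5.5) = 0.2672 in.
Required leg w = t_e / 0.707 = 0.3779 in → use 7/16 in.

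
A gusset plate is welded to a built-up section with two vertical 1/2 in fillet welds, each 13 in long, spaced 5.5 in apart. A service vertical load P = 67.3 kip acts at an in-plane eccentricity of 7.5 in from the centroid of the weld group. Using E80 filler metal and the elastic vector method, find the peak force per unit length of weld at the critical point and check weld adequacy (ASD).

E80XX → F_EXX = 80 ksi.
Total weld length L_w = 26 in. Treat welds as unit-width lines.
Polar moment about centroid: J = 2[d³/12 + d(b/2)²] = 2[13³/12 + 13×2.75²] = 562.8 in³.
Direct shear f_v = P/L_w = 67.3 / 26 = 2.588 kip/in (vertical).
Torsion M = P·e = 67.3 × 7.5 = 504.75 kip·in.
Critical point at (x, y) = (2.75, 6.5) from centroid. f_tx = M·y/J = 5.83 kip/in; f_ty = M·x/J = 2.466 kip/in.
Resultant f_max = √[f_tx² + (f_v + f_ty)²] = √[5.83² + (2.588 + 2.466)²] = 7.716 kip/in.
Capacity per unit length: r_n/Ω = (1/2.0) × 0.6 × 80 × (0.707 × 0.5) = 8.484 kip/in.
7.716 ≤ 8.484 → adequate.

f_max ≈ 7.72 kip/in; adequate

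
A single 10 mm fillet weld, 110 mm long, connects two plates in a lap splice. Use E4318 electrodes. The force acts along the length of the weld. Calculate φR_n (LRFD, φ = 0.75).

E43XX → F_EXX = 430 MPa.
Effective throat t_e = 0.707 × 10 = 7.07 mm.
Total length L = 110 mm; A_we = 7.07 × 110 = 777.7 mm².
F_nw = 0.6 F_EXX = 0.6 × 430 = 258 MPa.
φR_n = 0.75 × 258 × 777.7 × 10⁻³ = 150.5 kN.

φR_n ≈ 150 kN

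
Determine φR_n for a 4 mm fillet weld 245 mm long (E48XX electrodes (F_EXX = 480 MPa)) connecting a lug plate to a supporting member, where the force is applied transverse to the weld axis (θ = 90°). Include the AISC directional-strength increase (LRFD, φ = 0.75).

t_e = 0.707 × 4 = 2.828 mm; A_we = 2.828 × 245 = 692.9 mm².
Directional factor: 1.0 + 0.5 sin^1.5(90°) = 1.5.
F_nw = 0.6 × 480 × 1.5 = 432 MPa.
φR_n = 0.75 × 432 × 692.9 × 10⁻³ = 224.5 kN.

φR_n ≈ 224 kN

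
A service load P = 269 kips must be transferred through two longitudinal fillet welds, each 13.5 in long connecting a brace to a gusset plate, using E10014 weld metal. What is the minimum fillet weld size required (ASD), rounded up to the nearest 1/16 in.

w = 1/2 in

E100XX → F_EXX = 100 ksi.
Total weld length L = 27 in.
Required throat t_e = P × Ω / (0.6 F_EXX × L) = 269 × 2.0 / (0.6 × 100 × 27) = 0.3321 in.
Required leg w = t_e / 0.707 = 0.4697 in → use 1/2 in.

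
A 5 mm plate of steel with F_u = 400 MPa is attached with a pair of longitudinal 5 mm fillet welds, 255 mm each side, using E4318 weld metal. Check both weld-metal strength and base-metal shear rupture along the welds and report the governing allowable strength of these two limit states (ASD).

E43XX → F_EXX = 430 MPa.
t_e = 0.707 × 5 = 3.535 mm; L = 510 mm.
Weld metal: R_n/Ω = (1/2.0) × 0.6 × 430 × 3.535 × 510 × 10⁻³ = 232.6 kN.
Base metal (shear rupture): R_n/Ω = (1/2.0) × 0.6 × 400 × 5 × 510 × 10⁻³ = 306 kN.
Governing: weld metal.

R_n/Ω ≈ 233 kN (weld metal governs)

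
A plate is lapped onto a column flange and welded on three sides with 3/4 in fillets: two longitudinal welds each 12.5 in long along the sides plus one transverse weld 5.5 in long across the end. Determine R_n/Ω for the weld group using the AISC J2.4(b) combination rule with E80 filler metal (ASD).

E80XX → F_EXX = 80 ksi.
t_e = 0.707 × 0.75 = 0.5302 in.
R_nwl = 0.6 × 80 × 0.5302 × 25 = 636.3 kip (longitudinal, 2 welds).
R_nwt = 0.6 × 80 × 0.5302 × 5.5 = 140 kip (transverse, base value).
(i) R_nwl + R_nwt = 776.3 kip; (ii) 0.85 R_nwl + 1.5 R_nwt = 750.8 kip.
R_n = max = 776.3 kip [governs: (i)]; R_n/Ω = 388.1 kip.

R_n/Ω ≈ 388 kip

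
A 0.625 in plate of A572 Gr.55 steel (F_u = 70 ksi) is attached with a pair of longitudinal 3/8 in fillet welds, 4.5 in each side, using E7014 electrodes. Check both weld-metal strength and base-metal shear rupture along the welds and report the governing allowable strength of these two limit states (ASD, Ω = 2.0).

E70XX → F_EXX = 70 ksi.
t_e = 0.707 × 0.375 = 0.2651 in; L = 9 in.
Weld metal: R_n/Ω = (1/2.0) × 0.6 × 70 × 0.2651 × 9 = 50.11 kips.
Base metal (shear rupture): R_n/Ω = (1/2.0) × 0.6 × 70 × 0.625 × 9 = 118.1 kips.
Governing: weld metal.

R_n/Ω ≈ 50.1 kips (weld metal governs)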